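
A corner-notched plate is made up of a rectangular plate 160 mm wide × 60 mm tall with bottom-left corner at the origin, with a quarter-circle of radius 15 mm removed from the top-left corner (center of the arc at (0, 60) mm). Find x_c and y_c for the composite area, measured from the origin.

plate: A = 160 × 60 = 9600.00, centroid at (80.00, 30.00).
removed quarter-circle: A = −¼π·15² = -176.71, centroid at (6.37, 53.63).
ΣA = 9423.29 mm², ΣAx_c = 766875.00 mm³, ΣAy_c = 278522.12 mm³.
x_c = 766875.00/9423.29 = 81.38 mm; y_c = 278522.12/9423.29 = 29.56 mm.

x_c = 81.38 mm, y_c = 29.56 mm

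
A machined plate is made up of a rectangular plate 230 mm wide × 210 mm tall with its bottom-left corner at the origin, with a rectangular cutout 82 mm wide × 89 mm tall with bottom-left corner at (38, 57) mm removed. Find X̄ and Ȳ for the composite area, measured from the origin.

Part | A | x̄ᵢ | ȳᵢ | A·x̄ᵢ | A·ȳᵢ
plate | 48300.00 | 115.00 | 105.00 | 5554500.00 | 5071500.00
hole | -7298.00 | 79.00 | 101.50 | -576542.00 | -740747.00
Σ | 41002.00 |  |  | 4977958.00 | 4330753.00
X̄ = 4977958.00 / 41002.00 = 121.41 mm
Ȳ = 4330753.00 / 41002.00 = 105.62 mm

X̄ = 121.41 mm, Ȳ = 105.62 mm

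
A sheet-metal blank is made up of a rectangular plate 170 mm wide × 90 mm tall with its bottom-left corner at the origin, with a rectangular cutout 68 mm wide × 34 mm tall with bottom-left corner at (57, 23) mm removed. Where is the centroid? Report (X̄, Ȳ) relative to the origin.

Part | A | x̄ᵢ | ȳᵢ | A·x̄ᵢ | A·ȳᵢ
plate | 15300.00 | 85.00 | 45.00 | 1300500.00 | 688500.00
hole | -2312.00 | 91.00 | 40.00 | -210392.00 | -92480.00
Σ | 12988.00 |  |  | 1090108.00 | 596020.00
X̄ = 1090108.00 / 12988.00 = 83.93 mm
Ȳ = 596020.00 / 12988.00 = 45.89 mm

X̄ = 83.93 mm, Ȳ = 45.89 mm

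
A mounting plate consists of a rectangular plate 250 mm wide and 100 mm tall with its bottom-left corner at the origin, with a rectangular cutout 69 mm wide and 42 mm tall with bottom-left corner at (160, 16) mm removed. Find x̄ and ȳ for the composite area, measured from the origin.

plate: A = 250 × 100 = 25000.00, centroid at (125.00, 50.00).
hole: A = −(69 × 42) = -2898.00, centroid at (194.50, 37.00).
ΣA = 22102.00 mm², ΣAx̄ = 2561339.00 mm³, ΣAȳ = 1142774.00 mm³.
x̄ = 2561339.00/22102.00 = 115.89 mm; ȳ = 1142774.00/22102.00 = 51.70 mm.

x̄ = 115.89 mm, ȳ = 51.70 mm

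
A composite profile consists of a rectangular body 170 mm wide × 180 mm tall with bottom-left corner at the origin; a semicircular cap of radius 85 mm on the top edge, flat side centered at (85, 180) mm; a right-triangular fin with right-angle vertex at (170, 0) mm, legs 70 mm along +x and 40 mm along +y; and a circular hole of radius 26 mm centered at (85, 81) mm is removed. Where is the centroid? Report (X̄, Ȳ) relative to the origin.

Part | A | x̄ᵢ | ȳᵢ | A·x̄ᵢ | A·ȳᵢ
rectangular body | 30600.00 | 85.00 | 90.00 | 2601000.00 | 2754000.00
semicircular top | 11349.00 | 85.00 | 216.08 | 964665.29 | 2452237.29
triangular fin | 1400.00 | 193.33 | 13.33 | 270666.67 | 18666.67
hole | -2123.72 | 85.00 | 81.00 | -180515.91 | -172021.05
Σ | 41225.29 |  |  | 3655816.05 | 5052882.91
X̄ = 3655816.05 / 41225.29 = 88.68 mm
Ȳ = 5052882.91 / 41225.29 = 122.57 mm

X̄ = 88.68 mm, Ȳ = 122.57 mm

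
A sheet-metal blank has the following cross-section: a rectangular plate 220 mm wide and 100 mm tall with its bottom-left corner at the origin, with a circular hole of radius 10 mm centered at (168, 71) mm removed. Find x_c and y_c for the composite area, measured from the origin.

x_c = 109.16 mm, y_c = 49.70 mm

plate: A = 220 × 100 = 22000.00, centroid at (110.00, 50.00).
hole: A = −π·10² = -314.16, centroid at (168.00, 71.00).
ΣA = 21685.84 mm²
ΣAx_c = (22000.00)(110.00) + (-314.16)(168.00) = 2367221.24 mm³
ΣAy_c = (22000.00)(50.00) + (-314.16)(71.00) = 1077694.69 mm³
x_c = 2367221.24 / 21685.84 = 109.16 mm
y_c = 1077694.69 / 21685.84 = 49.70 mm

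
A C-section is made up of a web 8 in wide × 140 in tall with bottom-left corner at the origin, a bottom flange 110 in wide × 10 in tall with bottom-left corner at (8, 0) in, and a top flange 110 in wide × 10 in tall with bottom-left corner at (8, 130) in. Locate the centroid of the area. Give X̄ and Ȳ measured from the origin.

X̄ = 43.10 in, Ȳ = 70.00 in

Part | A | x̄ᵢ | ȳᵢ | A·x̄ᵢ | A·ȳᵢ
web | 1120.00 | 4.00 | 70.00 | 4480.00 | 78400.00
bottom flange | 1100.00 | 63.00 | 5.00 | 69300.00 | 5500.00
top flange | 1100.00 | 63.00 | 135.00 | 69300.00 | 148500.00
Σ | 3320.00 |  |  | 143080.00 | 232400.00
X̄ = 143080.00 / 3320.00 = 43.10 in
Ȳ = 232400.00 / 3320.00 = 70.00 in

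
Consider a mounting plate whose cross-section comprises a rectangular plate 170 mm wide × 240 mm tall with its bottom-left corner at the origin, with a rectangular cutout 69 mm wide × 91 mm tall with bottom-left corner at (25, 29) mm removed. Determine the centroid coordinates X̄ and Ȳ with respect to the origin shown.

plate: A = 170 × 240 = 40800.00, centroid at (85.00, 120.00).
hole: A = −(69 × 91) = -6279.00, centroid at (59.50, 74.50).
ΣA = 34521.00 mm², ΣAX̄ = 3094399.50 mm³, ΣAȲ = 4428214.50 mm³.
X̄ = 3094399.50/34521.00 = 89.64 mm; Ȳ = 4428214.50/34521.00 = 128.28 mm.

X̄ = 89.64 mm, Ȳ = 128.28 mm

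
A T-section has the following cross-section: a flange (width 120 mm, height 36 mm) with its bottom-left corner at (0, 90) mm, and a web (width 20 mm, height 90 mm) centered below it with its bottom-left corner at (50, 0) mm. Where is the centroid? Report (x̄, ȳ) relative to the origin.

x̄ = 60.00 mm, ȳ = 89.47 mm

Part | A | x̄ᵢ | ȳᵢ | A·x̄ᵢ | A·ȳᵢ
web | 1800.00 | 60.00 | 45.00 | 108000.00 | 81000.00
flange | 4320.00 | 60.00 | 108.00 | 259200.00 | 466560.00
Σ | 6120.00 |  |  | 367200.00 | 547560.00
x̄ = 367200.00 / 6120.00 = 60.00 mm
ȳ = 547560.00 / 6120.00 = 89.47 mm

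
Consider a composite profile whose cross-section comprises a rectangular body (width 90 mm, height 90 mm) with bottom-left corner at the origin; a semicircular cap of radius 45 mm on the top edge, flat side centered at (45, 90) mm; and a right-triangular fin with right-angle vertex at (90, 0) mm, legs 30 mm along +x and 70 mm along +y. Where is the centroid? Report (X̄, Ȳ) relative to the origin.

Part | A | x̄ᵢ | ȳᵢ | A·x̄ᵢ | A·ȳᵢ
rectangular body | 8100.00 | 45.00 | 45.00 | 364500.00 | 364500.00
semicircular top | 3180.86 | 45.00 | 109.10 | 143138.82 | 347027.63
triangular fin | 1050.00 | 100.00 | 23.33 | 105000.00 | 24500.00
Σ | 12330.86 |  |  | 612638.82 | 736027.63
X̄ = 612638.82 / 12330.86 = 49.68 mm
Ȳ = 736027.63 / 12330.86 = 59.69 mm

X̄ = 49.68 mm, Ȳ = 59.69 mm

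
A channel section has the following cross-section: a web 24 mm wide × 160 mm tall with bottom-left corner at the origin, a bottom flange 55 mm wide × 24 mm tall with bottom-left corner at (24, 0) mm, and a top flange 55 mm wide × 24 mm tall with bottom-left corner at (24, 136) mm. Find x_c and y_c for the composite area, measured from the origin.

web: A = 24 × 160 = 3840.00, centroid at (12.00, 80.00).
bottom flange: A = 55 × 24 = 1320.00, centroid at (51.50, 12.00).
top flange: A = 55 × 24 = 1320.00, centroid at (51.50, 148.00).
ΣA = 6480.00 mm²
ΣAx_c = (3840.00)(12.00) + (1320.00)(51.50) + (1320.00)(51.50) = 182040.00 mm³
ΣAy_c = (3840.00)(80.00) + (1320.00)(12.00) + (1320.00)(148.00) = 518400.00 mm³
x_c = 182040.00 / 6480.00 = 28.09 mm
y_c = 518400.00 / 6480.00 = 80.00 mm

x_c = 28.09 mm, y_c = 80.00 mm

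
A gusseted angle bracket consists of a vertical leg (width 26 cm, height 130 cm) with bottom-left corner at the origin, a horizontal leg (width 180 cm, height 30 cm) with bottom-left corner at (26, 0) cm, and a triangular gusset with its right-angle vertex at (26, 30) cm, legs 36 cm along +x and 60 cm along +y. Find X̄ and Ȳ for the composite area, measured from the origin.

vertical leg: A = 26 × 130 = 3380.00, centroid at (13.00, 65.00).
horizontal leg: A = 180 × 30 = 5400.00, centroid at (116.00, 15.00).
gusset: A = ½·36·60 = 1080.00, centroid at (38.00, 50.00).
ΣA = 9860.00 cm²
ΣAX̄ = (3380.00)(13.00) + (5400.00)(116.00) + (1080.00)(38.00) = 711380.00 cm³
ΣAȲ = (3380.00)(65.00) + (5400.00)(15.00) + (1080.00)(50.00) = 354700.00 cm³
X̄ = 711380.00 / 9860.00 = 72.15 cm
Ȳ = 354700.00 / 9860.00 = 35.97 cm

X̄ = 72.15 cm, Ȳ = 35.97 cm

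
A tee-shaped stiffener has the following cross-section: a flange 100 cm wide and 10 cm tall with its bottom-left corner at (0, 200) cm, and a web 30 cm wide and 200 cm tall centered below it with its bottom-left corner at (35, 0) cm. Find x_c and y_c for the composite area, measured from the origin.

x_c = 50.00 cm, y_c = 115.00 cm

web: A = 30 × 200 = 6000.00, centroid at (50.00, 100.00).
flange: A = 100 × 10 = 1000.00, centroid at (50.00, 205.00).
ΣA = 7000.00 cm², ΣAx_c = 350000.00 cm³, ΣAy_c = 805000.00 cm³.
x_c = 350000.00/7000.00 = 50.00 cm; y_c = 805000.00/7000.00 = 115.00 cm.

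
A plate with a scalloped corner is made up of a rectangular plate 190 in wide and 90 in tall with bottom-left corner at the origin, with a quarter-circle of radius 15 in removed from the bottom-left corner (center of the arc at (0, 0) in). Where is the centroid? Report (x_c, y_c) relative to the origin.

plate: A = 190 × 90 = 17100.00, centroid at (95.00, 45.00).
removed quarter-circle: A = −¼π·15² = -176.71, centroid at (6.37, 6.37).
ΣA = 16923.29 in², ΣAx_c = 1623375.00 in³, ΣAy_c = 768375.00 in³.
x_c = 1623375.00/16923.29 = 95.93 in; y_c = 768375.00/16923.29 = 45.40 in.

x_c = 95.93 in, y_c = 45.40 in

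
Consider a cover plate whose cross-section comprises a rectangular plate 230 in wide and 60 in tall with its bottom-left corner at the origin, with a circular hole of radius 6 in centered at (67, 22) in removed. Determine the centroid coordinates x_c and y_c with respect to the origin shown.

Part | A | x̄ᵢ | ȳᵢ | A·x̄ᵢ | A·ȳᵢ
plate | 13800.00 | 115.00 | 30.00 | 1587000.00 | 414000.00
hole | -113.10 | 67.00 | 22.00 | -7577.52 | -2488.14
Σ | 13686.90 |  |  | 1579422.48 | 411511.86
x_c = 1579422.48 / 13686.90 = 115.40 in
y_c = 411511.86 / 13686.90 = 30.07 in

x_c = 115.40 in, y_c = 30.07 in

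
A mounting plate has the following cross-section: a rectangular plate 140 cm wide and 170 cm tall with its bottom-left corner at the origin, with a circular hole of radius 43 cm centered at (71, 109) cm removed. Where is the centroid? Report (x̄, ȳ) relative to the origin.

plate: A = 140 × 170 = 23800.00, centroid at (70.00, 85.00).
hole: A = −π·43² = -5808.80, centroid at (71.00, 109.00).
ΣA = 17991.20 cm²
ΣAx̄ = (23800.00)(70.00) + (-5808.80)(71.00) = 1253574.86 cm³
ΣAȳ = (23800.00)(85.00) + (-5808.80)(109.00) = 1389840.28 cm³
x̄ = 1253574.86 / 17991.20 = 69.68 cm
ȳ = 1389840.28 / 17991.20 = 77.25 cm

x̄ = 69.68 cm, ȳ = 77.25 cm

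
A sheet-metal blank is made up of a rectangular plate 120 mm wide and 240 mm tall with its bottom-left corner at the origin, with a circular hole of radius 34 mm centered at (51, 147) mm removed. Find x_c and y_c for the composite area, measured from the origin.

x_c = 61.30 mm, y_c = 116.10 mm

plate: A = 120 × 240 = 28800.00, centroid at (60.00, 120.00).
hole: A = −π·34² = -3631.68, centroid at (51.00, 147.00).
ΣA = 25168.32 mm²
ΣAx_c = (28800.00)(60.00) + (-3631.68)(51.00) = 1542784.26 mm³
ΣAy_c = (28800.00)(120.00) + (-3631.68)(147.00) = 2922142.88 mm³
x_c = 1542784.26 / 25168.32 = 61.30 mm
y_c = 2922142.88 / 25168.32 = 116.10 mm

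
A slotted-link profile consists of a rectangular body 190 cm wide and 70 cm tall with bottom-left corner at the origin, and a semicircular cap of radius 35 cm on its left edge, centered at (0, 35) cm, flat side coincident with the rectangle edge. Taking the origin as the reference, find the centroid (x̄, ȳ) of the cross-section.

rectangular body: A = 190 × 70 = 13300.00, centroid at (95.00, 35.00).
semicircular end: A = ½π·35² = 1924.23, centroid at (-14.85, 35.00).
ΣA = 15224.23 cm², ΣAx̄ = 1234916.67 cm³, ΣAȳ = 532847.89 cm³.
x̄ = 1234916.67/15224.23 = 81.12 cm; ȳ = 532847.89/15224.23 = 35.00 cm.

x̄ = 81.12 cm, ȳ = 35.00 cm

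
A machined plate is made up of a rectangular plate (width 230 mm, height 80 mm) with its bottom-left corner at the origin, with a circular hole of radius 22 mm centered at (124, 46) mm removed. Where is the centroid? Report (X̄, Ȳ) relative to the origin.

plate: A = 230 × 80 = 18400.00, centroid at (115.00, 40.00).
hole: A = −π·22² = -1520.53, centroid at (124.00, 46.00).
ΣA = 16879.47 mm²
ΣAX̄ = (18400.00)(115.00) + (-1520.53)(124.00) = 1927454.18 mm³
ΣAȲ = (18400.00)(40.00) + (-1520.53)(46.00) = 666055.58 mm³
X̄ = 1927454.18 / 16879.47 = 114.19 mm
Ȳ = 666055.58 / 16879.47 = 39.46 mm

X̄ = 114.19 mm, Ȳ = 39.46 mm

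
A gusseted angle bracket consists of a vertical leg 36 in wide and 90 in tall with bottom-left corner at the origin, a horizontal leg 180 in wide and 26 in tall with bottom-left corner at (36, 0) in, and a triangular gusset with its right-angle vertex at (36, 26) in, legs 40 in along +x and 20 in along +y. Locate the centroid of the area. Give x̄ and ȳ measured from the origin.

Part | A | x̄ᵢ | ȳᵢ | A·x̄ᵢ | A·ȳᵢ
vertical leg | 3240.00 | 18.00 | 45.00 | 58320.00 | 145800.00
horizontal leg | 4680.00 | 126.00 | 13.00 | 589680.00 | 60840.00
gusset | 400.00 | 49.33 | 32.67 | 19733.33 | 13066.67
Σ | 8320.00 |  |  | 667733.33 | 219706.67
x̄ = 667733.33 / 8320.00 = 80.26 in
ȳ = 219706.67 / 8320.00 = 26.41 in

x̄ = 80.26 in, ȳ = 26.41 in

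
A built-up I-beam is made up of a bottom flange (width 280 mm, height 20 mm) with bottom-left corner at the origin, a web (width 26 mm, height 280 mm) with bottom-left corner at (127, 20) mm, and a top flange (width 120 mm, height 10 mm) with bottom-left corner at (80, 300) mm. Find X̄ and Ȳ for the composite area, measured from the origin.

X̄ = 140.00 mm, Ȳ = 112.70 mm

bottom flange: A = 280 × 20 = 5600.00, centroid at (140.00, 10.00).
web: A = 26 × 280 = 7280.00, centroid at (140.00, 160.00).
top flange: A = 120 × 10 = 1200.00, centroid at (140.00, 305.00).
ΣA = 14080.00 mm², ΣAX̄ = 1971200.00 mm³, ΣAȲ = 1586800.00 mm³.
X̄ = 1971200.00/14080.00 = 140.00 mm; Ȳ = 1586800.00/14080.00 = 112.70 mm.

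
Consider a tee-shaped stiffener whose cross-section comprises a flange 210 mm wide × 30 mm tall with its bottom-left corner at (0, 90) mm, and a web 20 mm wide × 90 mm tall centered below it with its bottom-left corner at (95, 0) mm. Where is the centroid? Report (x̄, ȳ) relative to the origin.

Part | A | x̄ᵢ | ȳᵢ | A·x̄ᵢ | A·ȳᵢ
web | 1800.00 | 105.00 | 45.00 | 189000.00 | 81000.00
flange | 6300.00 | 105.00 | 105.00 | 661500.00 | 661500.00
Σ | 8100.00 |  |  | 850500.00 | 742500.00
x̄ = 850500.00 / 8100.00 = 105.00 mm
ȳ = 742500.00 / 8100.00 = 91.67 mm

x̄ = 105.00 mm, ȳ = 91.67 mm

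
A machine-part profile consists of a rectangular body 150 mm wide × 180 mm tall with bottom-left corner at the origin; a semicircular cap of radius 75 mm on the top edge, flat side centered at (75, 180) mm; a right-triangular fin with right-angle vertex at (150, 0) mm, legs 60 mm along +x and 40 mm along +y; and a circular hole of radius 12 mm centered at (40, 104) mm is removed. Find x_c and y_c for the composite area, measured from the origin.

x_c = 78.55 mm, y_c = 116.74 mm

Part | A | x̄ᵢ | ȳᵢ | A·x̄ᵢ | A·ȳᵢ
rectangular body | 27000.00 | 75.00 | 90.00 | 2025000.00 | 2430000.00
semicircular top | 8835.73 | 75.00 | 211.83 | 662679.70 | 1871681.28
triangular fin | 1200.00 | 170.00 | 13.33 | 204000.00 | 16000.00
hole | -452.39 | 40.00 | 104.00 | -18095.57 | -47048.49
Σ | 36583.34 |  |  | 2873584.13 | 4270632.79
x_c = 2873584.13 / 36583.34 = 78.55 mm
y_c = 4270632.79 / 36583.34 = 116.74 mm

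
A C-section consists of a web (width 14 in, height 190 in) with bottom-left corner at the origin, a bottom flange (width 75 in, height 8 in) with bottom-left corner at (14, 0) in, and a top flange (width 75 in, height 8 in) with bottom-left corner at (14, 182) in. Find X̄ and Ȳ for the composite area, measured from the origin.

X̄ = 20.83 in, Ȳ = 95.00 in

web: A = 14 × 190 = 2660.00, centroid at (7.00, 95.00).
bottom flange: A = 75 × 8 = 600.00, centroid at (51.50, 4.00).
top flange: A = 75 × 8 = 600.00, centroid at (51.50, 186.00).
ΣA = 3860.00 in²
ΣAX̄ = (2660.00)(7.00) + (600.00)(51.50) + (600.00)(51.50) = 80420.00 in³
ΣAȲ = (2660.00)(95.00) + (600.00)(4.00) + (600.00)(186.00) = 366700.00 in³
X̄ = 80420.00 / 3860.00 = 20.83 in
Ȳ = 366700.00 / 3860.00 = 95.00 in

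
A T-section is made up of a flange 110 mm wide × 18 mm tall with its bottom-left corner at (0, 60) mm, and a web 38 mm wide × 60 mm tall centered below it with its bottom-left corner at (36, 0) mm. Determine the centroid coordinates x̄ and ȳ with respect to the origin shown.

web: A = 38 × 60 = 2280.00, centroid at (55.00, 30.00).
flange: A = 110 × 18 = 1980.00, centroid at (55.00, 69.00).
ΣA = 4260.00 mm², ΣAx̄ = 234300.00 mm³, ΣAȳ = 205020.00 mm³.
x̄ = 234300.00/4260.00 = 55.00 mm; ȳ = 205020.00/4260.00 = 48.13 mm.

x̄ = 55.00 mm, ȳ = 48.13 mm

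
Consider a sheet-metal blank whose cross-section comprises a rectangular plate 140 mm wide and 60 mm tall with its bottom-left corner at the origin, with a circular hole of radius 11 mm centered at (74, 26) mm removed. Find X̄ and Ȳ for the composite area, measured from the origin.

X̄ = 69.81 mm, Ȳ = 30.19 mm

plate: A = 140 × 60 = 8400.00, centroid at (70.00, 30.00).
hole: A = −π·11² = -380.13, centroid at (74.00, 26.00).
ΣA = 8019.87 mm²
ΣAX̄ = (8400.00)(70.00) + (-380.13)(74.00) = 559870.18 mm³
ΣAȲ = (8400.00)(30.00) + (-380.13)(26.00) = 242116.55 mm³
X̄ = 559870.18 / 8019.87 = 69.81 mm
Ȳ = 242116.55 / 8019.87 = 30.19 mm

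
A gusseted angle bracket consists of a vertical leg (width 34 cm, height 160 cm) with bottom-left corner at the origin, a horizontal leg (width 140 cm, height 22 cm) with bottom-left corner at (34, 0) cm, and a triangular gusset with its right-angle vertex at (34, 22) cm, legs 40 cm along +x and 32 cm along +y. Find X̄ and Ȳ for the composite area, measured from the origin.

X̄ = 48.37 cm, Ȳ = 53.49 cm

vertical leg: A = 34 × 160 = 5440.00, centroid at (17.00, 80.00).
horizontal leg: A = 140 × 22 = 3080.00, centroid at (104.00, 11.00).
gusset: A = ½·40·32 = 640.00, centroid at (47.33, 32.67).
ΣA = 9160.00 cm², ΣAX̄ = 443093.33 cm³, ΣAȲ = 489986.67 cm³.
X̄ = 443093.33/9160.00 = 48.37 cm; Ȳ = 489986.67/9160.00 = 53.49 cm.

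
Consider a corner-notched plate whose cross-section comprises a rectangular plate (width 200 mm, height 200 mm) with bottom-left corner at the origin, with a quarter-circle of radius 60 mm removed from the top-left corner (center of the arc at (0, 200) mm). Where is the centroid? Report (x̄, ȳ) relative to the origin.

x̄ = 105.67 mm, ȳ = 94.33 mm

Part | A | x̄ᵢ | ȳᵢ | A·x̄ᵢ | A·ȳᵢ
plate | 40000.00 | 100.00 | 100.00 | 4000000.00 | 4000000.00
removed quarter-circle | -2827.43 | 25.46 | 174.54 | -72000.00 | -493486.68
Σ | 37172.57 |  |  | 3928000.00 | 3506513.32
x̄ = 3928000.00 / 37172.57 = 105.67 mm
ȳ = 3506513.32 / 37172.57 = 94.33 mm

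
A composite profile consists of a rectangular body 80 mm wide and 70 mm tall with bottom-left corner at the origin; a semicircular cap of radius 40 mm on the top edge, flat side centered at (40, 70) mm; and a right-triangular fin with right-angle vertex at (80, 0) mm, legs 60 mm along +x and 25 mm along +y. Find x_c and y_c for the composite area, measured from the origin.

x_c = 45.08 mm, y_c = 47.48 mm

Part | A | x̄ᵢ | ȳᵢ | A·x̄ᵢ | A·ȳᵢ
rectangular body | 5600.00 | 40.00 | 35.00 | 224000.00 | 196000.00
semicircular top | 2513.27 | 40.00 | 86.98 | 100530.96 | 218595.86
triangular fin | 750.00 | 100.00 | 8.33 | 75000.00 | 6250.00
Σ | 8863.27 |  |  | 399530.96 | 420845.86
x_c = 399530.96 / 8863.27 = 45.08 mm
y_c = 420845.86 / 8863.27 = 47.48 mm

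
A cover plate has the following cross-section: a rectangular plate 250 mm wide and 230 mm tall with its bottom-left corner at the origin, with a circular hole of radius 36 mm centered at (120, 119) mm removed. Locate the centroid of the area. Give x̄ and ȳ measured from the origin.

x̄ = 125.38 mm, ȳ = 114.70 mm

Part | A | x̄ᵢ | ȳᵢ | A·x̄ᵢ | A·ȳᵢ
plate | 57500.00 | 125.00 | 115.00 | 7187500.00 | 6612500.00
hole | -4071.50 | 120.00 | 119.00 | -488580.49 | -484508.99
Σ | 53428.50 |  |  | 6698919.51 | 6127991.01
x̄ = 6698919.51 / 53428.50 = 125.38 mm
ȳ = 6127991.01 / 53428.50 = 114.70 mm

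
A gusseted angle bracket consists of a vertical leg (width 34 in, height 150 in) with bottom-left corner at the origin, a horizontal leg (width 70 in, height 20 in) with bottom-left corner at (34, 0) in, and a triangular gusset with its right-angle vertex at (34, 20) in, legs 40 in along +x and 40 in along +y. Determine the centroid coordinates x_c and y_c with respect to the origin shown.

Part | A | x̄ᵢ | ȳᵢ | A·x̄ᵢ | A·ȳᵢ
vertical leg | 5100.00 | 17.00 | 75.00 | 86700.00 | 382500.00
horizontal leg | 1400.00 | 69.00 | 10.00 | 96600.00 | 14000.00
gusset | 800.00 | 47.33 | 33.33 | 37866.67 | 26666.67
Σ | 7300.00 |  |  | 221166.67 | 423166.67
x_c = 221166.67 / 7300.00 = 30.30 in
y_c = 423166.67 / 7300.00 = 57.97 in

x_c = 30.30 in, y_c = 57.97 in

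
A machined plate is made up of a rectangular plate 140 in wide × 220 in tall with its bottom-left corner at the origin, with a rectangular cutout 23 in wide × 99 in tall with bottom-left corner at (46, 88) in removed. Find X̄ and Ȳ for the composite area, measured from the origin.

plate: A = 140 × 220 = 30800.00, centroid at (70.00, 110.00).
hole: A = −(23 × 99) = -2277.00, centroid at (57.50, 137.50).
ΣA = 28523.00 in²
ΣAX̄ = (30800.00)(70.00) + (-2277.00)(57.50) = 2025072.50 in³
ΣAȲ = (30800.00)(110.00) + (-2277.00)(137.50) = 3074912.50 in³
X̄ = 2025072.50 / 28523.00 = 71.00 in
Ȳ = 3074912.50 / 28523.00 = 107.80 in

X̄ = 71.00 in, Ȳ = 107.80 in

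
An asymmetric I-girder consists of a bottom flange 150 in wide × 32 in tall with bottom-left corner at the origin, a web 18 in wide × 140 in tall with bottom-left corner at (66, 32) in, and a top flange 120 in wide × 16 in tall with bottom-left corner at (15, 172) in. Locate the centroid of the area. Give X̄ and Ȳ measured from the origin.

X̄ = 75.00 in, Ȳ = 73.53 in

bottom flange: A = 150 × 32 = 4800.00, centroid at (75.00, 16.00).
web: A = 18 × 140 = 2520.00, centroid at (75.00, 102.00).
top flange: A = 120 × 16 = 1920.00, centroid at (75.00, 180.00).
ΣA = 9240.00 in²
ΣAX̄ = (4800.00)(75.00) + (2520.00)(75.00) + (1920.00)(75.00) = 693000.00 in³
ΣAȲ = (4800.00)(16.00) + (2520.00)(102.00) + (1920.00)(180.00) = 679440.00 in³
X̄ = 693000.00 / 9240.00 = 75.00 in
Ȳ = 679440.00 / 9240.00 = 73.53 in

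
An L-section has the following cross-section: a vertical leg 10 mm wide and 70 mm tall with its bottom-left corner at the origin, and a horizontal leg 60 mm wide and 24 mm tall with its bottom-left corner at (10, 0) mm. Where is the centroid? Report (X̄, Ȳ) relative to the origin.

X̄ = 28.55 mm, Ȳ = 19.52 mm

vertical leg: A = 10 × 70 = 700.00, centroid at (5.00, 35.00).
horizontal leg: A = 60 × 24 = 1440.00, centroid at (40.00, 12.00).
ΣA = 2140.00 mm²
ΣAX̄ = (700.00)(5.00) + (1440.00)(40.00) = 61100.00 mm³
ΣAȲ = (700.00)(35.00) + (1440.00)(12.00) = 41780.00 mm³
X̄ = 61100.00 / 2140.00 = 28.55 mm
Ȳ = 41780.00 / 2140.00 = 19.52 mm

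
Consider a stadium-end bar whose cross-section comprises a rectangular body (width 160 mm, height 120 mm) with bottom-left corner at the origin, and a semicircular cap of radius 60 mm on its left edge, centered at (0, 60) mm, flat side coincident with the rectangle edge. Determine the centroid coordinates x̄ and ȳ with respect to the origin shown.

Part | A | x̄ᵢ | ȳᵢ | A·x̄ᵢ | A·ȳᵢ
rectangular body | 19200.00 | 80.00 | 60.00 | 1536000.00 | 1152000.00
semicircular end | 5654.87 | -25.46 | 60.00 | -144000.00 | 339292.01
Σ | 24854.87 |  |  | 1392000.00 | 1491292.01
x̄ = 1392000.00 / 24854.87 = 56.01 mm
ȳ = 1491292.01 / 24854.87 = 60.00 mm

x̄ = 56.01 mm, ȳ = 60.00 mm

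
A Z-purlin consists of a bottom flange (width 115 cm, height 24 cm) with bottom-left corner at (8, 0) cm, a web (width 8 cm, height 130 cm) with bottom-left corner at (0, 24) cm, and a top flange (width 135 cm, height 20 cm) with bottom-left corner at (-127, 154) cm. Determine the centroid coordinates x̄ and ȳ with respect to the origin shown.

x̄ = 3.74 cm, ȳ = 87.46 cm

Part | A | x̄ᵢ | ȳᵢ | A·x̄ᵢ | A·ȳᵢ
bottom flange | 2760.00 | 65.50 | 12.00 | 180780.00 | 33120.00
web | 1040.00 | 4.00 | 89.00 | 4160.00 | 92560.00
top flange | 2700.00 | -59.50 | 164.00 | -160650.00 | 442800.00
Σ | 6500.00 |  |  | 24290.00 | 568480.00
x̄ = 24290.00 / 6500.00 = 3.74 cm
ȳ = 568480.00 / 6500.00 = 87.46 cm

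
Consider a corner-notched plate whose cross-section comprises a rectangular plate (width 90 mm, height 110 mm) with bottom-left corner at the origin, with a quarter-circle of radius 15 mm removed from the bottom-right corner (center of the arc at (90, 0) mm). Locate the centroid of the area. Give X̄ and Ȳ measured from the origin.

plate: A = 90 × 110 = 9900.00, centroid at (45.00, 55.00).
removed quarter-circle: A = −¼π·15² = -176.71, centroid at (83.63, 6.37).
ΣA = 9723.29 mm²
ΣAX̄ = (9900.00)(45.00) + (-176.71)(83.63) = 430720.69 mm³
ΣAȲ = (9900.00)(55.00) + (-176.71)(6.37) = 543375.00 mm³
X̄ = 430720.69 / 9723.29 = 44.30 mm
Ȳ = 543375.00 / 9723.29 = 55.88 mm

X̄ = 44.30 mm, Ȳ = 55.88 mm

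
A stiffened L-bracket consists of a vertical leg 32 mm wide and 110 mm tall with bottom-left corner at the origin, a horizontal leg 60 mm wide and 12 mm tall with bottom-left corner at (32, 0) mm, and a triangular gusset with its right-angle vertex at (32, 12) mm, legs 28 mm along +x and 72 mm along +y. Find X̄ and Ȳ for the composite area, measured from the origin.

X̄ = 27.18 mm, Ȳ = 44.63 mm

vertical leg: A = 32 × 110 = 3520.00, centroid at (16.00, 55.00).
horizontal leg: A = 60 × 12 = 720.00, centroid at (62.00, 6.00).
gusset: A = ½·28·72 = 1008.00, centroid at (41.33, 36.00).
ΣA = 5248.00 mm²
ΣAX̄ = (3520.00)(16.00) + (720.00)(62.00) + (1008.00)(41.33) = 142624.00 mm³
ΣAȲ = (3520.00)(55.00) + (720.00)(6.00) + (1008.00)(36.00) = 234208.00 mm³
X̄ = 142624.00 / 5248.00 = 27.18 mm
Ȳ = 234208.00 / 5248.00 = 44.63 mm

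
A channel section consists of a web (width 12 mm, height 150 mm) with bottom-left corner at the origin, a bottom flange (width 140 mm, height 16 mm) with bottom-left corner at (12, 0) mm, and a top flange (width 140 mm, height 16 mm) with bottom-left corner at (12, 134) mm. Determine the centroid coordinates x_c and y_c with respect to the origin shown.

x_c = 60.22 mm, y_c = 75.00 mm

web: A = 12 × 150 = 1800.00, centroid at (6.00, 75.00).
bottom flange: A = 140 × 16 = 2240.00, centroid at (82.00, 8.00).
top flange: A = 140 × 16 = 2240.00, centroid at (82.00, 142.00).
ΣA = 6280.00 mm²
ΣAx_c = (1800.00)(6.00) + (2240.00)(82.00) + (2240.00)(82.00) = 378160.00 mm³
ΣAy_c = (1800.00)(75.00) + (2240.00)(8.00) + (2240.00)(142.00) = 471000.00 mm³
x_c = 378160.00 / 6280.00 = 60.22 mm
y_c = 471000.00 / 6280.00 = 75.00 mm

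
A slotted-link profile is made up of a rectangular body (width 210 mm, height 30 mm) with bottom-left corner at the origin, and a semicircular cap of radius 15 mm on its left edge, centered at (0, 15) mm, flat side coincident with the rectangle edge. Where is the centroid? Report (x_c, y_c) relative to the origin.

Part | A | x̄ᵢ | ȳᵢ | A·x̄ᵢ | A·ȳᵢ
rectangular body | 6300.00 | 105.00 | 15.00 | 661500.00 | 94500.00
semicircular end | 353.43 | -6.37 | 15.00 | -2250.00 | 5301.44
Σ | 6653.43 |  |  | 659250.00 | 99801.44
x_c = 659250.00 / 6653.43 = 99.08 mm
y_c = 99801.44 / 6653.43 = 15.00 mm

x_c = 99.08 mm, y_c = 15.00 mm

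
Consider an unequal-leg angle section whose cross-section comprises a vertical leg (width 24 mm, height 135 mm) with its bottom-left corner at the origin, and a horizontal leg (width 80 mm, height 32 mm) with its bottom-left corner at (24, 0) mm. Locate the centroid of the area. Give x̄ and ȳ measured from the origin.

x̄ = 34.95 mm, ȳ = 44.77 mm

vertical leg: A = 24 × 135 = 3240.00, centroid at (12.00, 67.50).
horizontal leg: A = 80 × 32 = 2560.00, centroid at (64.00, 16.00).
ΣA = 5800.00 mm², ΣAx̄ = 202720.00 mm³, ΣAȳ = 259660.00 mm³.
x̄ = 202720.00/5800.00 = 34.95 mm; ȳ = 259660.00/5800.00 = 44.77 mm.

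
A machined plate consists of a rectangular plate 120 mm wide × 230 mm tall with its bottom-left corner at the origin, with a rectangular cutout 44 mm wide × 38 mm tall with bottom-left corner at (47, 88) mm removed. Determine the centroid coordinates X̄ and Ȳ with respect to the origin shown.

X̄ = 59.42 mm, Ȳ = 115.52 mm

plate: A = 120 × 230 = 27600.00, centroid at (60.00, 115.00).
hole: A = −(44 × 38) = -1672.00, centroid at (69.00, 107.00).
ΣA = 25928.00 mm², ΣAX̄ = 1540632.00 mm³, ΣAȲ = 2995096.00 mm³.
X̄ = 1540632.00/25928.00 = 59.42 mm; Ȳ = 2995096.00/25928.00 = 115.52 mm.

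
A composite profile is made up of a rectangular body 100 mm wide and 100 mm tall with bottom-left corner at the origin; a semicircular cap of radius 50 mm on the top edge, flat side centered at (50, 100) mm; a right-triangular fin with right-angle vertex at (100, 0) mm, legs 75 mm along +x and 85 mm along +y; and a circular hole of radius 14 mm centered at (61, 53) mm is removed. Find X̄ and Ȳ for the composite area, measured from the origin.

X̄ = 64.08 mm, Ȳ = 62.65 mm

rectangular body: A = 100 × 100 = 10000.00, centroid at (50.00, 50.00).
semicircular top: A = ½π·50² = 3926.99, centroid at (50.00, 121.22).
triangular fin: A = ½·75·85 = 3187.50, centroid at (125.00, 28.33).
hole: A = −π·14² = -615.75, centroid at (61.00, 53.00).
ΣA = 16498.74 mm², ΣAX̄ = 1057226.16 mm³, ΣAȲ = 1033710.05 mm³.
X̄ = 1057226.16/16498.74 = 64.08 mm; Ȳ = 1033710.05/16498.74 = 62.65 mm.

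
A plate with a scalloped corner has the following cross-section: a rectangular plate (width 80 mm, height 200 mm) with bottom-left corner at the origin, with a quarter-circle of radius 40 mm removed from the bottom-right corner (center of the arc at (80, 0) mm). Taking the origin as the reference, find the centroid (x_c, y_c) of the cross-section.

Part | A | x̄ᵢ | ȳᵢ | A·x̄ᵢ | A·ȳᵢ
plate | 16000.00 | 40.00 | 100.00 | 640000.00 | 1600000.00
removed quarter-circle | -1256.64 | 63.02 | 16.98 | -79197.63 | -21333.33
Σ | 14743.36 |  |  | 560802.37 | 1578666.67
x_c = 560802.37 / 14743.36 = 38.04 mm
y_c = 1578666.67 / 14743.36 = 107.08 mm

x_c = 38.04 mm, y_c = 107.08 mm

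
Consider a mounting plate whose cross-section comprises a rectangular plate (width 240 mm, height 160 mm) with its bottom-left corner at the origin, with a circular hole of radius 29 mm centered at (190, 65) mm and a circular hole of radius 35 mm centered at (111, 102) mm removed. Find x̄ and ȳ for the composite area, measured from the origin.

x̄ = 115.29 mm, ȳ = 78.59 mm

plate: A = 240 × 160 = 38400.00, centroid at (120.00, 80.00).
hole 1: A = −π·29² = -2642.08, centroid at (190.00, 65.00).
hole 2: A = −π·35² = -3848.45, centroid at (111.00, 102.00).
ΣA = 31909.47 mm², ΣAx̄ = 3678826.85 mm³, ΣAȳ = 2507722.84 mm³.
x̄ = 3678826.85/31909.47 = 115.29 mm; ȳ = 2507722.84/31909.47 = 78.59 mm.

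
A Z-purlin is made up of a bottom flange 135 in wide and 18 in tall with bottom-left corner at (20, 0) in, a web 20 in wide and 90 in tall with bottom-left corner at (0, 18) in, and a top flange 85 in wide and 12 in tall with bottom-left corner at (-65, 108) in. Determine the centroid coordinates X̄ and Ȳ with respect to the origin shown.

bottom flange: A = 135 × 18 = 2430.00, centroid at (87.50, 9.00).
web: A = 20 × 90 = 1800.00, centroid at (10.00, 63.00).
top flange: A = 85 × 12 = 1020.00, centroid at (-22.50, 114.00).
ΣA = 5250.00 in²
ΣAX̄ = (2430.00)(87.50) + (1800.00)(10.00) + (1020.00)(-22.50) = 207675.00 in³
ΣAȲ = (2430.00)(9.00) + (1800.00)(63.00) + (1020.00)(114.00) = 251550.00 in³
X̄ = 207675.00 / 5250.00 = 39.56 in
Ȳ = 251550.00 / 5250.00 = 47.91 in

X̄ = 39.56 in, Ȳ = 47.91 in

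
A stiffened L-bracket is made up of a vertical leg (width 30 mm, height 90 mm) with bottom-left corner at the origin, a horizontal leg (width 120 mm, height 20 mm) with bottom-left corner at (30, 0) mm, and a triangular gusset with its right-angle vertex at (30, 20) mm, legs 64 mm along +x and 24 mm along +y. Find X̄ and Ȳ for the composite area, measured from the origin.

X̄ = 50.43 mm, Ȳ = 28.46 mm

Part | A | x̄ᵢ | ȳᵢ | A·x̄ᵢ | A·ȳᵢ
vertical leg | 2700.00 | 15.00 | 45.00 | 40500.00 | 121500.00
horizontal leg | 2400.00 | 90.00 | 10.00 | 216000.00 | 24000.00
gusset | 768.00 | 51.33 | 28.00 | 39424.00 | 21504.00
Σ | 5868.00 |  |  | 295924.00 | 167004.00
X̄ = 295924.00 / 5868.00 = 50.43 mm
Ȳ = 167004.00 / 5868.00 = 28.46 mm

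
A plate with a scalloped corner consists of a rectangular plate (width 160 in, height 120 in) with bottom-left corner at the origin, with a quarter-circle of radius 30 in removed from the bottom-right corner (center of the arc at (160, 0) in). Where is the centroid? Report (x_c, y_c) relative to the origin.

plate: A = 160 × 120 = 19200.00, centroid at (80.00, 60.00).
removed quarter-circle: A = −¼π·30² = -706.86, centroid at (147.27, 12.73).
ΣA = 18493.14 in²
ΣAx_c = (19200.00)(80.00) + (-706.86)(147.27) = 1431902.66 in³
ΣAy_c = (19200.00)(60.00) + (-706.86)(12.73) = 1143000.00 in³
x_c = 1431902.66 / 18493.14 = 77.43 in
y_c = 1143000.00 / 18493.14 = 61.81 in

x_c = 77.43 in, y_c = 61.81 in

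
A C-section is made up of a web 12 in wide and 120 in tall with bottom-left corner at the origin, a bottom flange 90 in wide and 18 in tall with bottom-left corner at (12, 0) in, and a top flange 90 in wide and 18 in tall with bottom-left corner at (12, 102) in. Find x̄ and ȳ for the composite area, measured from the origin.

x̄ = 41.31 in, ȳ = 60.00 in

web: A = 12 × 120 = 1440.00, centroid at (6.00, 60.00).
bottom flange: A = 90 × 18 = 1620.00, centroid at (57.00, 9.00).
top flange: A = 90 × 18 = 1620.00, centroid at (57.00, 111.00).
ΣA = 4680.00 in²
ΣAx̄ = (1440.00)(6.00) + (1620.00)(57.00) + (1620.00)(57.00) = 193320.00 in³
ΣAȳ = (1440.00)(60.00) + (1620.00)(9.00) + (1620.00)(111.00) = 280800.00 in³
x̄ = 193320.00 / 4680.00 = 41.31 in
ȳ = 280800.00 / 4680.00 = 60.00 in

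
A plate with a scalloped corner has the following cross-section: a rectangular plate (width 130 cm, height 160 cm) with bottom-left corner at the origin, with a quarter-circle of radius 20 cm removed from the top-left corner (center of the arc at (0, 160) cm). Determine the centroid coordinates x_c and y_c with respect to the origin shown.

x_c = 65.87 cm, y_c = 78.90 cm

plate: A = 130 × 160 = 20800.00, centroid at (65.00, 80.00).
removed quarter-circle: A = −¼π·20² = -314.16, centroid at (8.49, 151.51).
ΣA = 20485.84 cm²
ΣAx_c = (20800.00)(65.00) + (-314.16)(8.49) = 1349333.33 cm³
ΣAy_c = (20800.00)(80.00) + (-314.16)(151.51) = 1616401.18 cm³
x_c = 1349333.33 / 20485.84 = 65.87 cm
y_c = 1616401.18 / 20485.84 = 78.90 cm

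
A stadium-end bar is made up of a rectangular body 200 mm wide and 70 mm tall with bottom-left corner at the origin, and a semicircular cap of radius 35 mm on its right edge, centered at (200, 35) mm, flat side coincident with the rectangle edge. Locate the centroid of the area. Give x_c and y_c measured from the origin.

Part | A | x̄ᵢ | ȳᵢ | A·x̄ᵢ | A·ȳᵢ
rectangular body | 14000.00 | 100.00 | 35.00 | 1400000.00 | 490000.00
semicircular end | 1924.23 | 214.85 | 35.00 | 413428.43 | 67347.89
Σ | 15924.23 |  |  | 1813428.43 | 557347.89
x_c = 1813428.43 / 15924.23 = 113.88 mm
y_c = 557347.89 / 15924.23 = 35.00 mm

x_c = 113.88 mm, y_c = 35.00 mm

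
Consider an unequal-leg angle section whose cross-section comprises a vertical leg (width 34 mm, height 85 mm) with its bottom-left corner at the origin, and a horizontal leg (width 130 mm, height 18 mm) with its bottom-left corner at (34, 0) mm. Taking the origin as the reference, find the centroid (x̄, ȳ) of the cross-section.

x̄ = 53.69 mm, ȳ = 27.51 mm

vertical leg: A = 34 × 85 = 2890.00, centroid at (17.00, 42.50).
horizontal leg: A = 130 × 18 = 2340.00, centroid at (99.00, 9.00).
ΣA = 5230.00 mm², ΣAx̄ = 280790.00 mm³, ΣAȳ = 143885.00 mm³.
x̄ = 280790.00/5230.00 = 53.69 mm; ȳ = 143885.00/5230.00 = 27.51 mm.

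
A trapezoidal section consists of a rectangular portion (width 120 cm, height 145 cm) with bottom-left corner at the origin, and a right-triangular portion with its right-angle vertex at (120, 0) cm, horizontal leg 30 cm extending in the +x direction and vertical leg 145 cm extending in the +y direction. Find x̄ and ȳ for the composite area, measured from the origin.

x̄ = 67.78 cm, ȳ = 69.81 cm

Part | A | x̄ᵢ | ȳᵢ | A·x̄ᵢ | A·ȳᵢ
rectangular portion | 17400.00 | 60.00 | 72.50 | 1044000.00 | 1261500.00
triangular portion | 2175.00 | 130.00 | 48.33 | 282750.00 | 105125.00
Σ | 19575.00 |  |  | 1326750.00 | 1366625.00
x̄ = 1326750.00 / 19575.00 = 67.78 cm
ȳ = 1366625.00 / 19575.00 = 69.81 cm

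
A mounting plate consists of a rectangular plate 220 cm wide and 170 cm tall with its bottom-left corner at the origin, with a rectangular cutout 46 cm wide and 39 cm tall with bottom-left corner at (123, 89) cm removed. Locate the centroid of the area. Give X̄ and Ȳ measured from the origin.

plate: A = 220 × 170 = 37400.00, centroid at (110.00, 85.00).
hole: A = −(46 × 39) = -1794.00, centroid at (146.00, 108.50).
ΣA = 35606.00 cm²
ΣAX̄ = (37400.00)(110.00) + (-1794.00)(146.00) = 3852076.00 cm³
ΣAȲ = (37400.00)(85.00) + (-1794.00)(108.50) = 2984351.00 cm³
X̄ = 3852076.00 / 35606.00 = 108.19 cm
Ȳ = 2984351.00 / 35606.00 = 83.82 cm

X̄ = 108.19 cm, Ȳ = 83.82 cm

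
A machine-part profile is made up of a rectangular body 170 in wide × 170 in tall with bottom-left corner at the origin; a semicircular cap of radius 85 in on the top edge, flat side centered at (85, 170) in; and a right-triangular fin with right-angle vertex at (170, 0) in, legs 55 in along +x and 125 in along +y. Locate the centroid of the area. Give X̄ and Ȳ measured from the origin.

rectangular body: A = 170 × 170 = 28900.00, centroid at (85.00, 85.00).
semicircular top: A = ½π·85² = 11349.00, centroid at (85.00, 206.08).
triangular fin: A = ½·55·125 = 3437.50, centroid at (188.33, 41.67).
ΣA = 43686.50 in²
ΣAX̄ = (28900.00)(85.00) + (11349.00)(85.00) + (3437.50)(188.33) = 4068561.13 in³
ΣAȲ = (28900.00)(85.00) + (11349.00)(206.08) + (3437.50)(41.67) = 4938476.42 in³
X̄ = 4068561.13 / 43686.50 = 93.13 in
Ȳ = 4938476.42 / 43686.50 = 113.04 in

X̄ = 93.13 in, Ȳ = 113.04 in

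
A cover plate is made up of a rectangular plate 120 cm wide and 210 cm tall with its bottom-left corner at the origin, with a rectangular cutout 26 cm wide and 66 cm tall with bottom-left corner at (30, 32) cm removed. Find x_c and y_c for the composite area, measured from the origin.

Part | A | x̄ᵢ | ȳᵢ | A·x̄ᵢ | A·ȳᵢ
plate | 25200.00 | 60.00 | 105.00 | 1512000.00 | 2646000.00
hole | -1716.00 | 43.00 | 65.00 | -73788.00 | -111540.00
Σ | 23484.00 |  |  | 1438212.00 | 2534460.00
x_c = 1438212.00 / 23484.00 = 61.24 cm
y_c = 2534460.00 / 23484.00 = 107.92 cm

x_c = 61.24 cm, y_c = 107.92 cm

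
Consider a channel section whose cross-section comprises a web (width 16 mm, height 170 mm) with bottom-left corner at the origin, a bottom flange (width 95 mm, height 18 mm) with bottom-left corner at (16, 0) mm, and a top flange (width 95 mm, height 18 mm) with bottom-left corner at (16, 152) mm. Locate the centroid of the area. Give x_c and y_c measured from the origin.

web: A = 16 × 170 = 2720.00, centroid at (8.00, 85.00).
bottom flange: A = 95 × 18 = 1710.00, centroid at (63.50, 9.00).
top flange: A = 95 × 18 = 1710.00, centroid at (63.50, 161.00).
ΣA = 6140.00 mm²
ΣAx_c = (2720.00)(8.00) + (1710.00)(63.50) + (1710.00)(63.50) = 238930.00 mm³
ΣAy_c = (2720.00)(85.00) + (1710.00)(9.00) + (1710.00)(161.00) = 521900.00 mm³
x_c = 238930.00 / 6140.00 = 38.91 mm
y_c = 521900.00 / 6140.00 = 85.00 mm

x_c = 38.91 mm, y_c = 85.00 mm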